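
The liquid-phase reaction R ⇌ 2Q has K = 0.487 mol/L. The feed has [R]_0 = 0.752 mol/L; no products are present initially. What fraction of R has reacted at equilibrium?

X = 0.329

Let X = conversion of R; extent ξ = 0.752·X mol/L.
Concentrations: [R] = 0.752 − 0.752X; [Q] = 1.5X.
K = [Q]^2 / ([R]).
This equals 0.487 at X = 0.329 (the root in 0 < X < 1).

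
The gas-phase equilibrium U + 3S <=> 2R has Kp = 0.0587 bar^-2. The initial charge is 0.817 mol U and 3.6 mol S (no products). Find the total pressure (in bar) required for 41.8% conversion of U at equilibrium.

P = 3.69 bar

Let X = conversion of U (basis 0.817 mol U); extent of reaction ξ = 0.817X.
At extent ξ: n_U = 0.817 − 0.817X; n_S = 3.6 − 2.45X; n_R = 1.63X.
Summing: n_T = 4.42 − 1.63X.
Kp = p_R^2 / (p_U p_S^3) with p_i = (n_i/n_T)·P.
At X = 0.418: the mole-fraction product g(X) = Π y_i^ν_i = 0.8007. Since Kp = g(X)·P^{-2}, P = (g/Kp)^(1/2) = (0.8007/0.0587)^(1/2) = 3.69 bar.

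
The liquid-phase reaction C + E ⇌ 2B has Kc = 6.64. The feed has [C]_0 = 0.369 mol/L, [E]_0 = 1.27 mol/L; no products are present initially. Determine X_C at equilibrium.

Let X = conversion of C; extent ξ = 0.369·X mol/L.
Concentrations: [C] = 0.369 − 0.369X; [E] = 1.27 − 0.369X; [B] = 0.738X.
Kc = [B]^2 / ([C] [E]).
Setting equal to 6.64 and solving for X on (0,1) gives X = 0.838.

X = 0.838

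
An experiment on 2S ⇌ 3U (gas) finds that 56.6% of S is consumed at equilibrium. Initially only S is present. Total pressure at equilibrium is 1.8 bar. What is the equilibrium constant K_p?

K_p = 4.56 bar

Let X = conversion of S (basis 1 mol S); extent of reaction ξ = 0.5X.
At extent ξ: n_S = 1 − X; n_U = 1.5X.
Summing: n_T = 1 + 0.5X.
At X = 0.566: n_S = 0.434, n_U = 0.849, n_T = 1.28.
p_i = (n_i/n_T)·P. K_p = p_U^3 / (p_S^2) = 4.56 bar.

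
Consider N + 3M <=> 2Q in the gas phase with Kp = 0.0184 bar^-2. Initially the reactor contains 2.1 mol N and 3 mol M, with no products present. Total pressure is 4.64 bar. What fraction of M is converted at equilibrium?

X = 0.291

Let X = conversion of M (basis 3 mol M); extent of reaction ξ = X.
Species balance: n_N = 2.1 − X; n_M = 3 − 3X; n_Q = 2X.
n_T = Σnᵢ = 5.1 − 2X.
With p_i = (n_i/n_T)P, Kp = p_Q^2 / (p_N p_M^3).
Substituting and setting equal to 0.0184 bar^-2 gives a polynomial in X; the root in (0,1) is X = 0.291.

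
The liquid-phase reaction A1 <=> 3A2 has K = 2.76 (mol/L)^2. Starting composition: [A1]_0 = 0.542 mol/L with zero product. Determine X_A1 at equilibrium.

X = 0.542

Let X = conversion of A1; extent ξ = 0.542·X mol/L.
Concentrations: [A1] = 0.542 − 0.542X; [A2] = 1.63X.
K = [A2]^3 / ([A1]).
Setting equal to 2.76 and solving for X on (0,1) gives X = 0.542.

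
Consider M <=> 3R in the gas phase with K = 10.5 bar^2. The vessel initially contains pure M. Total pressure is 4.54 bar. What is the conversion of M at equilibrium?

Take 1 mol M as basis and let X be its fractional conversion, so ξ = X.
At extent ξ: n_M = 1 − X; n_R = 3X.
n_T = Σnᵢ = 1 + 2X.
With p_i = (n_i/n_T)P, K = p_R^3 / (p_M).
Equating to 10.5 bar^2 and solving on 0 < X < 1: X = 0.326.

X = 0.326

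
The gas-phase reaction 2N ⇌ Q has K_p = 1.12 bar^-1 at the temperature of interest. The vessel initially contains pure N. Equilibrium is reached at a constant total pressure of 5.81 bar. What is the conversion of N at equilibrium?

Let X = conversion of N (basis 1 mol N); extent of reaction ξ = 0.5X.
At extent ξ: n_N = 1 − X; n_Q = 0.5X.
n_T = Σnᵢ = 1 − 0.5X.
With p_i = (n_i/n_T)P, K_p = p_Q / (p_N^2).
Equating to 1.12 bar^-1 and solving on 0 < X < 1: X = 0.808.

X = 0.808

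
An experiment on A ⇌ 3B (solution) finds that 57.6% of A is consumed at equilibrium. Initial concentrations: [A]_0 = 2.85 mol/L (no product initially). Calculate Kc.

Let X = conversion of A.
Concentrations: [A] = 2.85 − 2.85X; [B] = 8.55X.
At X = 0.576: [A] = 1.21, [B] = 4.92.
Kc = [B]^3 / ([A]) = 98.8 (mol/L)^2.

Kc = 98.8 (mol/L)^2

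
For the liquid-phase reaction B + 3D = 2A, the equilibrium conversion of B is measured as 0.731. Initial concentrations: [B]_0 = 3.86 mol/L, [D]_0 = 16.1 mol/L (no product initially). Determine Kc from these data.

Kc = 0.0689 (mol/L)^-2

Let X = conversion of B.
Concentrations: [B] = 3.86 − 3.86X; [D] = 16.1 − 11.6X; [A] = 7.72X.
At X = 0.731: [B] = 1.04, [D] = 7.64, [A] = 5.64.
Kc = [A]^2 / ([B] [D]^3) = 0.0689 (mol/L)^-2.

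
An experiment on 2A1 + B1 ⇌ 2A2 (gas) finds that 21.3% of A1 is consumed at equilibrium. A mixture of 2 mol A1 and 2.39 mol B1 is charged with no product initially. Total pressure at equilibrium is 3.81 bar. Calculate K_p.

Take 2 mol A1 as basis and let X be its fractional conversion, so ξ = X.
Moles: n_A1 = 2 − 2X; n_B1 = 2.39 − X; n_A2 = 2X.
Summing: n_T = 4.39 − X.
At X = 0.213: n_A1 = 1.57, n_B1 = 2.18, n_A2 = 0.426, n_T = 4.18.
p_i = (n_i/n_T)·P. K_p = p_A2^2 / (p_A1^2 p_B1) = 0.0369 bar^-1.

K_p = 0.0369 bar^-1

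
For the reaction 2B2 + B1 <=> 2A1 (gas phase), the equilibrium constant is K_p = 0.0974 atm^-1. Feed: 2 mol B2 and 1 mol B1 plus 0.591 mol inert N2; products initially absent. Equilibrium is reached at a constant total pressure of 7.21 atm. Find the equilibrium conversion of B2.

X = 0.281

Basis: 2 mol B2 initially; let X = conversion of B2. Extent ξ = X.
At extent ξ: n_B2 = 2 − 2X; n_B1 = 1 − X; n_A1 = 2X; n_I = 0.591 (inert).
Summing: n_T = 3.59 − X.
With p_i = (n_i/n_T)P, K_p = p_A1^2 / (p_B2^2 p_B1).
Substituting and setting equal to 0.0974 atm^-1 gives a polynomial in X; the root in (0,1) is X = 0.281.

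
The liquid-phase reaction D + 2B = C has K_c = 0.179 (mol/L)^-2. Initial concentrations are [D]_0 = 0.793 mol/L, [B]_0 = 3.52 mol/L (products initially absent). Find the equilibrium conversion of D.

Let X = conversion of D; extent ξ = 0.793·X mol/L.
Concentrations: [D] = 0.793 − 0.793X; [B] = 3.52 − 1.59X; [C] = 0.793X.
K_c = [C] / ([D] [B]^2).
Equating to 0.179 (mol/L)^-2: the physical root is X = 0.555.

X = 0.555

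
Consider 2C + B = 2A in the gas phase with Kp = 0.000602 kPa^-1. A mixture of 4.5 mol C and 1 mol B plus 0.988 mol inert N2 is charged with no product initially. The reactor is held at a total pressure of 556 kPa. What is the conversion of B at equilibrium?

Take 1 mol B as basis and let X be its fractional conversion, so ξ = X.
Mole table: n_C = 4.5 − 2X; n_B = 1 − X; n_A = 2X; n_I = 0.988 (inert).
Total moles n_T = 6.49 − X.
y_i = n_i/n_T, p_i = y_i·P. Kp = p_A^2 / (p_C^2 p_B).
Substituting and setting equal to 0.000602 kPa^-1 gives a polynomial in X; the root in (0,1) is X = 0.355.

X = 0.355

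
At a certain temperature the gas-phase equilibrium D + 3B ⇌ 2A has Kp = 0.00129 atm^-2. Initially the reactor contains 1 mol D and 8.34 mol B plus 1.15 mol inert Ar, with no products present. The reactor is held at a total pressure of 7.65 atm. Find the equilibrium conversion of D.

X = 0.249

Basis: 1 mol D initially; let X = conversion of D. Extent ξ = X.
Mole table: n_D = 1 − X; n_B = 8.34 − 3X; n_A = 2X; n_I = 1.15 (inert).
Total moles n_T = 10.5 − 2X.
With p_i = (n_i/n_T)P, Kp = p_A^2 / (p_D p_B^3).
This yields a degree-4 equation in X; solving on (0,1), X = 0.249.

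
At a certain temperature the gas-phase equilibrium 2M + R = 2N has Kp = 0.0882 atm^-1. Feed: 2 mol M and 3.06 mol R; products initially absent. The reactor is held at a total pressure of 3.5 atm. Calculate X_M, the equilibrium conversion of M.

Basis: 2 mol M initially; let X = conversion of M. Extent ξ = X.
Mole table: n_M = 2 − 2X; n_R = 3.06 − X; n_N = 2X.
Total moles n_T = 5.06 − X.
y_i = n_i/n_T, p_i = y_i·P. Kp = p_N^2 / (p_M^2 p_R).
Substituting and setting equal to 0.0882 atm^-1 gives a polynomial in X; the root in (0,1) is X = 0.297.

X = 0.297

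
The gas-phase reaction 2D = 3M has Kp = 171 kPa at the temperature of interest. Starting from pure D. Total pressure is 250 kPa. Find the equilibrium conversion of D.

X = 0.431

Let X = conversion of D (basis 1 mol D); extent of reaction ξ = 0.5X.
Mole table: n_D = 1 − X; n_M = 1.5X.
Total moles n_T = 1 + 0.5X.
Mole fractions y_i = n_i/n_T; Kp = p_M^3 / (p_D^2) with p_i = y_i·P.
Substituting and setting equal to 171 kPa gives a polynomial in X; the root in (0,1) is X = 0.431.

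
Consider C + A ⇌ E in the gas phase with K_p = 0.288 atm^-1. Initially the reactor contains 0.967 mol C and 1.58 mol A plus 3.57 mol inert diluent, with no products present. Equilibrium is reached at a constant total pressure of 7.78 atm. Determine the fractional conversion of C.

X = 0.328

Take 0.967 mol C as basis and let X be its fractional conversion, so ξ = 0.967X.
At extent ξ: n_C = 0.967 − 0.967X; n_A = 1.58 − 0.967X; n_E = 0.967X; n_I = 3.57 (inert).
n_T = Σnᵢ = 6.12 − 0.967X.
y_i = n_i/n_T, p_i = y_i·P. K_p = p_E / (p_C p_A).
This yields a degree-2 equation in X; solving on (0,1), X = 0.328.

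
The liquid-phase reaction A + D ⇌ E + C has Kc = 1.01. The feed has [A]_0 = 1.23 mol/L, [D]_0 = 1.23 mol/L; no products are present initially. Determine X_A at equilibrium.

Let X = conversion of A; extent ξ = 1.23·X mol/L.
Concentrations: [A] = 1.23 − 1.23X; [D] = 1.23 − 1.23X; [E] = 1.23X; [C] = 1.23X.
Kc = [E] [C] / ([A] [D]).
Setting equal to 1.01 and solving for X on (0,1) gives X = 0.501.

X = 0.501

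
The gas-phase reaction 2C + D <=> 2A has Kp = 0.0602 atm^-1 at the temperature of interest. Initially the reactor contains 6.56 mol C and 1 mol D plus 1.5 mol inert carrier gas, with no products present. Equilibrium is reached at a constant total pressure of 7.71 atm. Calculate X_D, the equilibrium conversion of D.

Take 1 mol D as basis and let X be its fractional conversion, so ξ = X.
Moles: n_C = 6.56 − 2X; n_D = 1 − X; n_A = 2X; n_I = 1.5 (inert).
Total moles n_T = 9.06 − X.
y_i = n_i/n_T, p_i = y_i·P. Kp = p_A^2 / (p_C^2 p_D).
Equating to 0.0602 atm^-1 and solving on 0 < X < 1: X = 0.473.

X = 0.473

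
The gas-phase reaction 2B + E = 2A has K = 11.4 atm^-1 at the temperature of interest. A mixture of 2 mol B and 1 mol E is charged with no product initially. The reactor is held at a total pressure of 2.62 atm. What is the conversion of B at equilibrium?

Let X = conversion of B (basis 2 mol B); extent of reaction ξ = X.
Moles: n_B = 2 − 2X; n_E = 1 − X; n_A = 2X.
n_T = Σnᵢ = 3 − X.
With p_i = (n_i/n_T)P, K = p_A^2 / (p_B^2 p_E).
Setting this equal to 11.4 atm^-1 and taking the physical root (0 < X < 1) gives X = 0.672.

X = 0.672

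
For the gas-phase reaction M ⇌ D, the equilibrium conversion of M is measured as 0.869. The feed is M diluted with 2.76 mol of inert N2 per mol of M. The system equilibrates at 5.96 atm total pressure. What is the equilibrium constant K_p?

Take 1 mol M as basis and let X be its fractional conversion, so ξ = X.
Moles: n_M = 1 − X; n_D = X; n_I = 2.76 (inert).
Since Δν = 0, n_T = 3.76 throughout.
At X = 0.869: n_M = 0.131, n_D = 0.869, n_T = 3.76.
p_i = (n_i/n_T)·P. K_p = p_D / (p_M) = 6.63.

K_p = 6.63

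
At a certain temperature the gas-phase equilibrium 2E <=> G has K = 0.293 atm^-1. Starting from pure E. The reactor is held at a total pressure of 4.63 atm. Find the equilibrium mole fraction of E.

y_E = 0.566

Take 1 mol E as basis and let X be its fractional conversion, so ξ = 0.5X.
Mole table: n_E = 1 − X; n_G = 0.5X.
Summing: n_T = 1 − 0.5X.
With p_i = (n_i/n_T)P, K = p_G / (p_E^2).
This yields a degree-2 equation in X; solving on (0,1), X = 0.606.
Then n_E = 0.394, n_T = 0.697, so y_E = 0.566.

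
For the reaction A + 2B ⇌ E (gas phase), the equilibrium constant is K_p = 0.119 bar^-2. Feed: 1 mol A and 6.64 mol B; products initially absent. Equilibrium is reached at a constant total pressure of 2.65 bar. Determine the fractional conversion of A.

X = 0.379

Let X = conversion of A (basis 1 mol A); extent of reaction ξ = X.
Mole table: n_A = 1 − X; n_B = 6.64 − 2X; n_E = X.
Total moles n_T = 7.64 − 2X.
Mole fractions y_i = n_i/n_T; K_p = p_E / (p_A p_B^2) with p_i = y_i·P.
Setting this equal to 0.119 bar^-2 and taking the physical root (0 < X < 1) gives X = 0.379.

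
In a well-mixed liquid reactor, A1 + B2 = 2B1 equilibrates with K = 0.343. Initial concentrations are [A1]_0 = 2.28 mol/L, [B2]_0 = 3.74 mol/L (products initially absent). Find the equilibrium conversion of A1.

Let X = conversion of A1; extent ξ = 2.28·X mol/L.
Concentrations: [A1] = 2.28 − 2.28X; [B2] = 3.74 − 2.28X; [B1] = 4.56X.
K = [B1]^2 / ([A1] [B2]).
Equating to 0.343: the physical root is X = 0.287.

X = 0.287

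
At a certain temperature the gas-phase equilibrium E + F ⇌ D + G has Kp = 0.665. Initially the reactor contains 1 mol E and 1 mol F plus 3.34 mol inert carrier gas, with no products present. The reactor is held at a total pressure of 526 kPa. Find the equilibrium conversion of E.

Take 1 mol E as basis and let X be its fractional conversion, so ξ = X.
Mole table: n_E = 1 − X; n_F = 1 − X; n_D = X; n_G = X; n_I = 3.34 (inert).
Since Δν = 0, n_T = 5.34 throughout.
Mole fractions y_i = n_i/n_T; Kp = p_D p_G / (p_E p_F) with p_i = y_i·P.
Substituting and setting equal to 0.665 gives a polynomial in X; the root in (0,1) is X = 0.449.

X = 0.449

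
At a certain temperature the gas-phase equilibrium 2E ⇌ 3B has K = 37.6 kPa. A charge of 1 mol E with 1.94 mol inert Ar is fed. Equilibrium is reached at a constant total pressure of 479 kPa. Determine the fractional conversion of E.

Take 1 mol E as basis and let X be its fractional conversion, so ξ = 0.5X.
Mole table: n_E = 1 − X; n_B = 1.5X; n_I = 1.94 (inert).
Summing: n_T = 2.94 + 0.5X.
y_i = n_i/n_T, p_i = y_i·P. K = p_B^3 / (p_E^2).
Setting this equal to 37.6 kPa and taking the physical root (0 < X < 1) gives X = 0.321.

X = 0.321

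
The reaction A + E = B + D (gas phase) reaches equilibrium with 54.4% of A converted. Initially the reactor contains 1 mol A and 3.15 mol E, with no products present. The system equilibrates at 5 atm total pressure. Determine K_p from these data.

K_p = 0.249

Basis: 1 mol A initially; let X = conversion of A. Extent ξ = X.
Species balance: n_A = 1 − X; n_E = 3.15 − X; n_B = X; n_D = X.
Since Δν = 0, n_T = 4.15 throughout.
At X = 0.544: n_A = 0.456, n_E = 2.61, n_B = 0.544, n_D = 0.544, n_T = 4.15.
p_i = (n_i/n_T)·P. K_p = p_B p_D / (p_A p_E) = 0.249.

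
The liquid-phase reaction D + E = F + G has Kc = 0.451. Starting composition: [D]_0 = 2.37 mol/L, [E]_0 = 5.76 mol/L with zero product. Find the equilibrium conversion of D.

X = 0.586

Let X = conversion of D; extent ξ = 2.37·X mol/L.
Concentrations: [D] = 2.37 − 2.37X; [E] = 5.76 − 2.37X; [F] = 2.37X; [G] = 2.37X.
Kc = [F] [G] / ([D] [E]).
Solving Kc = 0.451 for X ∈ (0,1): X = 0.586.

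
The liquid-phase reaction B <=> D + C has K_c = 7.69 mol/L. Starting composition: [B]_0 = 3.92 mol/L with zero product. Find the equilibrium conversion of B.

Let X = conversion of B; extent ξ = 3.92·X mol/L.
Concentrations: [B] = 3.92 − 3.92X; [D] = 3.92X; [C] = 3.92X.
K_c = [D] [C] / ([B]).
Setting equal to 7.69 and solving for X on (0,1) gives X = 0.729.

X = 0.729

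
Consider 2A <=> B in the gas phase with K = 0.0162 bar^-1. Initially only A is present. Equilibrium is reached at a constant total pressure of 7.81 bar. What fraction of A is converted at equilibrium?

X = 0.185

Let X = conversion of A (basis 1 mol A); extent of reaction ξ = 0.5X.
At extent ξ: n_A = 1 − X; n_B = 0.5X.
n_T = Σnᵢ = 1 − 0.5X.
Mole fractions y_i = n_i/n_T; K = p_B / (p_A^2) with p_i = y_i·P.
Substituting and setting equal to 0.0162 bar^-1 gives a polynomial in X; the root in (0,1) is X = 0.185.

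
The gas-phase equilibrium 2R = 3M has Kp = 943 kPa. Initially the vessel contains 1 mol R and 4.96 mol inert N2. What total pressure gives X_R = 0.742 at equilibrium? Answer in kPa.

Basis: 1 mol R initially; let X = conversion of R. Extent ξ = 0.5X.
Mole table: n_R = 1 − X; n_M = 1.5X; n_I = 4.96 (inert).
n_T = Σnᵢ = 5.96 + 0.5X.
Kp = p_M^3 / (p_R^2) with p_i = (n_i/n_T)·P.
At X = 0.742: the mole-fraction product g(X) = Π y_i^ν_i = 3.272. Since Kp = g(X)·P^{1}, P = (Kp/g)^(1/1) = (943/3.272)^(1/1) = 288 kPa.

P = 288 kPa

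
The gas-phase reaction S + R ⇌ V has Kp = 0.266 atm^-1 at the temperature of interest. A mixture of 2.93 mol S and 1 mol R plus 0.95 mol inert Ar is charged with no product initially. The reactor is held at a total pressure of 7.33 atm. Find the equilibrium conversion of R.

X = 0.519

Basis: 1 mol R initially; let X = conversion of R. Extent ξ = X.
Moles: n_S = 2.93 − X; n_R = 1 − X; n_V = X; n_I = 0.95 (inert).
Total moles n_T = 4.88 − X.
With p_i = (n_i/n_T)P, Kp = p_V / (p_S p_R).
Setting this equal to 0.266 atm^-1 and taking the physical root (0 < X < 1) gives X = 0.519.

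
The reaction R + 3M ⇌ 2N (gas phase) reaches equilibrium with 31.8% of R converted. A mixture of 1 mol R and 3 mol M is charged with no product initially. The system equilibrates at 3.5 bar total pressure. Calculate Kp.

Let X = conversion of R (basis 1 mol R); extent of reaction ξ = X.
Moles: n_R = 1 − X; n_M = 3 − 3X; n_N = 2X.
n_T = Σnᵢ = 4 − 2X.
At X = 0.318: n_R = 0.682, n_M = 2.05, n_N = 0.636, n_T = 3.36.
p_i = (n_i/n_T)·P. Kp = p_N^2 / (p_R p_M^3) = 0.064 bar^-2.

Kp = 0.064 bar^-2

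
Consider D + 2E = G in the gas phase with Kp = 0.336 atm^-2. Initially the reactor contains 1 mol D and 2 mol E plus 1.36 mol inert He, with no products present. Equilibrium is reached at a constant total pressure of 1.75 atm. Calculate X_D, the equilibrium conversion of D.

Take 1 mol D as basis and let X be its fractional conversion, so ξ = X.
Moles: n_D = 1 − X; n_E = 2 − 2X; n_G = X; n_I = 1.36 (inert).
Summing: n_T = 4.36 − 2X.
y_i = n_i/n_T, p_i = y_i·P. Kp = p_G / (p_D p_E^2).
Substituting and setting equal to 0.336 atm^-2 gives a polynomial in X; the root in (0,1) is X = 0.152.

X = 0.152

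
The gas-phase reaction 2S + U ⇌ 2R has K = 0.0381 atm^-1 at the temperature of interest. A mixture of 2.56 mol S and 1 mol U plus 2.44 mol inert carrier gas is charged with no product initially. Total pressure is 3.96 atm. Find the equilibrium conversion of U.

Basis: 1 mol U initially; let X = conversion of U. Extent ξ = X.
At extent ξ: n_S = 2.56 − 2X; n_U = 1 − X; n_R = 2X; n_I = 2.44 (inert).
Summing: n_T = 6 − X.
With p_i = (n_i/n_T)P, K = p_R^2 / (p_S^2 p_U).
Substituting and setting equal to 0.0381 atm^-1 gives a polynomial in X; the root in (0,1) is X = 0.164.

X = 0.164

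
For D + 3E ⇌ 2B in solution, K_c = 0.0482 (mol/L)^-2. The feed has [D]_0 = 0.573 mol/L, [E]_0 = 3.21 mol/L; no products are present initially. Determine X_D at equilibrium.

X = 0.427

Let X = conversion of D; extent ξ = 0.573·X mol/L.
Concentrations: [D] = 0.573 − 0.573X; [E] = 3.21 − 1.72X; [B] = 1.15X.
K_c = [B]^2 / ([D] [E]^3).
Equating to 0.0482 (mol/L)^-2: the physical root is X = 0.427.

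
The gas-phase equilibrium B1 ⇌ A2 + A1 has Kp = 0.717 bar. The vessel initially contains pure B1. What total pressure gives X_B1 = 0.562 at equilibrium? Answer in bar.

Basis: 1 mol B1 initially; let X = conversion of B1. Extent ξ = X.
Mole table: n_B1 = 1 − X; n_A2 = X; n_A1 = X.
Total moles n_T = 1 + X.
Kp = p_A2 p_A1 / (p_B1) with p_i = (n_i/n_T)·P.
At X = 0.562: the mole-fraction product g(X) = Π y_i^ν_i = 0.4617. Since Kp = g(X)·P^{1}, P = (Kp/g)^(1/1) = (0.717/0.4617)^(1/1) = 1.55 bar.

P = 1.55 bar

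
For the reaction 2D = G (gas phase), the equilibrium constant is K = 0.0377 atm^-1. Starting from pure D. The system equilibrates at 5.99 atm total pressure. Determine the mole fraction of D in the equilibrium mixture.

y_D = 0.840

Let X = conversion of D (basis 1 mol D); extent of reaction ξ = 0.5X.
At extent ξ: n_D = 1 − X; n_G = 0.5X.
Total moles n_T = 1 − 0.5X.
y_i = n_i/n_T, p_i = y_i·P. K = p_G / (p_D^2).
Setting this equal to 0.0377 atm^-1 and taking the physical root (0 < X < 1) gives X = 0.275.
Then n_D = 0.725, n_T = 0.862, so y_D = 0.840.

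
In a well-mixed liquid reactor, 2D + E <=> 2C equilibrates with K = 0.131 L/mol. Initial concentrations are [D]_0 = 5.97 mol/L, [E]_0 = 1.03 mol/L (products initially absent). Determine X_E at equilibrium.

X = 0.565

Let X = conversion of E; extent ξ = 1.03·X mol/L.
Concentrations: [D] = 5.97 − 2.06X; [E] = 1.03 − 1.03X; [C] = 2.06X.
K = [C]^2 / ([D]^2 [E]).
Equating to 0.131 L/mol: the physical root is X = 0.565.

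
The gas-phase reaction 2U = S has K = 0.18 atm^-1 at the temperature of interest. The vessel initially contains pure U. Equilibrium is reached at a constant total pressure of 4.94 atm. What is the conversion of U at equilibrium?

X = 0.532

Let X = conversion of U (basis 1 mol U); extent of reaction ξ = 0.5X.
At extent ξ: n_U = 1 − X; n_S = 0.5X.
n_T = Σnᵢ = 1 − 0.5X.
y_i = n_i/n_T, p_i = y_i·P. K = p_S / (p_U^2).
This yields a degree-2 equation in X; solving on (0,1), X = 0.532.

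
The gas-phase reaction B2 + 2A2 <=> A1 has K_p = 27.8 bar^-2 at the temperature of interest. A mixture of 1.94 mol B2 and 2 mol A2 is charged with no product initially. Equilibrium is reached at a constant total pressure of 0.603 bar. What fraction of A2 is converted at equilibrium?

Basis: 2 mol A2 initially; let X = conversion of A2. Extent ξ = X.
Species balance: n_B2 = 1.94 − X; n_A2 = 2 − 2X; n_A1 = X.
Summing: n_T = 3.94 − 2X.
With p_i = (n_i/n_T)P, K_p = p_A1 / (p_B2 p_A2^2).
Setting this equal to 27.8 bar^-2 and taking the physical root (0 < X < 1) gives X = 0.700.

X = 0.700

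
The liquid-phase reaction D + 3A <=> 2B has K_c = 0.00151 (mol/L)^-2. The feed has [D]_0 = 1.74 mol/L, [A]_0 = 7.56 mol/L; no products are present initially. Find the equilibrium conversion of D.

X = 0.214

Let X = conversion of D; extent ξ = 1.74·X mol/L.
Concentrations: [D] = 1.74 − 1.74X; [A] = 7.56 − 5.22X; [B] = 3.48X.
K_c = [B]^2 / ([D] [A]^3).
Solving K_c = 0.00151 for X ∈ (0,1): X = 0.214.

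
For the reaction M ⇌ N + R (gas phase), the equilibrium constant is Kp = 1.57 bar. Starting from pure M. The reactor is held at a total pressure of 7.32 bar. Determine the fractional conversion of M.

X = 0.420

Take 1 mol M as basis and let X be its fractional conversion, so ξ = X.
At extent ξ: n_M = 1 − X; n_N = X; n_R = X.
n_T = Σnᵢ = 1 + X.
Mole fractions y_i = n_i/n_T; Kp = p_N p_R / (p_M) with p_i = y_i·P.
Substituting and setting equal to 1.57 bar gives a polynomial in X; the root in (0,1) is X = 0.420.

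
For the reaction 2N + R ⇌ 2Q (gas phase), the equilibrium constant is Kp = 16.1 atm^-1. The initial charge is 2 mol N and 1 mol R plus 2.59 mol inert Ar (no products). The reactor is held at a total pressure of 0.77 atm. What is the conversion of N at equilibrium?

X = 0.520

Take 2 mol N as basis and let X be its fractional conversion, so ξ = X.
Species balance: n_N = 2 − 2X; n_R = 1 − X; n_Q = 2X; n_I = 2.59 (inert).
n_T = Σnᵢ = 5.59 − X.
y_i = n_i/n_T, p_i = y_i·P. Kp = p_Q^2 / (p_N^2 p_R).
Substituting and setting equal to 16.1 atm^-1 gives a polynomial in X; the root in (0,1) is X = 0.520.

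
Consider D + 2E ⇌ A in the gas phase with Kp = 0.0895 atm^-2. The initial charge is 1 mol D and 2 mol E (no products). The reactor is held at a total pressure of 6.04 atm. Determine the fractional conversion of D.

X = 0.466

Basis: 1 mol D initially; let X = conversion of D. Extent ξ = X.
At extent ξ: n_D = 1 − X; n_E = 2 − 2X; n_A = X.
Total moles n_T = 3 − 2X.
y_i = n_i/n_T, p_i = y_i·P. Kp = p_A / (p_D p_E^2).
This yields a degree-3 equation in X; solving on (0,1), X = 0.466.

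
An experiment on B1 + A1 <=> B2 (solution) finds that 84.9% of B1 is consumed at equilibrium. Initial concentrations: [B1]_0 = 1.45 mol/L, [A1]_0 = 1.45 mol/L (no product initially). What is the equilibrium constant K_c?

K_c = 25.7 L/mol

Let X = conversion of B1.
Concentrations: [B1] = 1.45 − 1.45X; [A1] = 1.45 − 1.45X; [B2] = 1.45X.
At X = 0.849: [B1] = 0.219, [A1] = 0.219, [B2] = 1.23.
K_c = [B2] / ([B1] [A1]) = 25.7 L/mol.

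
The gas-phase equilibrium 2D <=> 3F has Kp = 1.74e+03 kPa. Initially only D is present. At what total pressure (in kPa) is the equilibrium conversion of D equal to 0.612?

P = 442 kPa

Let X = conversion of D (basis 1 mol D); extent of reaction ξ = 0.5X.
Mole table: n_D = 1 − X; n_F = 1.5X.
Summing: n_T = 1 + 0.5X.
Kp = p_F^3 / (p_D^2) with p_i = (n_i/n_T)·P.
At X = 0.612: the mole-fraction product g(X) = Π y_i^ν_i = 3.935. Since Kp = g(X)·P^{1}, P = (Kp/g)^(1/1) = (1.74e+03/3.935)^(1/1) = 442 kPa.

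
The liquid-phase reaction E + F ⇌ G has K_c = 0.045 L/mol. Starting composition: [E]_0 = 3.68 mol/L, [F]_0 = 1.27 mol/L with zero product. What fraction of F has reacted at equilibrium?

Let X = conversion of F; extent ξ = 1.27·X mol/L.
Concentrations: [E] = 3.68 − 1.27X; [F] = 1.27 − 1.27X; [G] = 1.27X.
K_c = [G] / ([E] [F]).
This equals 0.045 at X = 0.136 (the root in 0 < X < 1).

X = 0.136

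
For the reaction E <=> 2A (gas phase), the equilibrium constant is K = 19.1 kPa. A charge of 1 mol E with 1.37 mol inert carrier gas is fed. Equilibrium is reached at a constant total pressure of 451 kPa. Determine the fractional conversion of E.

X = 0.151

Take 1 mol E as basis and let X be its fractional conversion, so ξ = X.
Moles: n_E = 1 − X; n_A = 2X; n_I = 1.37 (inert).
Summing: n_T = 2.37 + X.
With p_i = (n_i/n_T)P, K = p_A^2 / (p_E).
Setting this equal to 19.1 kPa and taking the physical root (0 < X < 1) gives X = 0.151.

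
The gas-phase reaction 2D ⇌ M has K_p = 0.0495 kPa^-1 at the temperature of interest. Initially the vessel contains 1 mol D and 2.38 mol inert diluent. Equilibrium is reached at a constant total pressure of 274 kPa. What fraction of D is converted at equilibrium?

X = 0.717

Basis: 1 mol D initially; let X = conversion of D. Extent ξ = 0.5X.
Moles: n_D = 1 − X; n_M = 0.5X; n_I = 2.38 (inert).
Summing: n_T = 3.38 − 0.5X.
Mole fractions y_i = n_i/n_T; K_p = p_M / (p_D^2) with p_i = y_i·P.
Substituting and setting equal to 0.0495 kPa^-1 gives a polynomial in X; the root in (0,1) is X = 0.717.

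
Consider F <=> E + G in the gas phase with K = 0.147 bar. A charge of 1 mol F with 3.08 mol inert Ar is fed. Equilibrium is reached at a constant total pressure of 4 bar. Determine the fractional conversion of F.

Basis: 1 mol F initially; let X = conversion of F. Extent ξ = X.
Mole table: n_F = 1 − X; n_E = X; n_G = X; n_I = 3.08 (inert).
Summing: n_T = 4.08 + X.
y_i = n_i/n_T, p_i = y_i·P. K = p_E p_G / (p_F).
This yields a degree-2 equation in X; solving on (0,1), X = 0.330.

X = 0.330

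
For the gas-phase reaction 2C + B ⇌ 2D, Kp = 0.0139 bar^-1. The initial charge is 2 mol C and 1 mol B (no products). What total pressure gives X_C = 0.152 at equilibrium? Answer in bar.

Take 2 mol C as basis and let X be its fractional conversion, so ξ = X.
Species balance: n_C = 2 − 2X; n_B = 1 − X; n_D = 2X.
Total moles n_T = 3 − X.
Kp = p_D^2 / (p_C^2 p_B) with p_i = (n_i/n_T)·P.
At X = 0.152: the mole-fraction product g(X) = Π y_i^ν_i = 0.1079. Since Kp = g(X)·P^{-1}, P = (g/Kp)^(1/1) = (0.1079/0.0139)^(1/1) = 7.76 bar.

P = 7.76 bar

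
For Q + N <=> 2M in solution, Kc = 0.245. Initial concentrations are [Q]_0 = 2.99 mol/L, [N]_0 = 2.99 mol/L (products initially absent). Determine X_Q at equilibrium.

Let X = conversion of Q; extent ξ = 2.99·X mol/L.
Concentrations: [Q] = 2.99 − 2.99X; [N] = 2.99 − 2.99X; [M] = 5.98X.
Kc = [M]^2 / ([Q] [N]).
Solving Kc = 0.245 for X ∈ (0,1): X = 0.198.

X = 0.198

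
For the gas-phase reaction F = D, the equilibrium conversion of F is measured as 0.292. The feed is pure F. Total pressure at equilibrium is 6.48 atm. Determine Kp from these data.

Let X = conversion of F (basis 1 mol F); extent of reaction ξ = X.
At extent ξ: n_F = 1 − X; n_D = X.
Total moles n_T = 1 (Δν = 0, constant).
At X = 0.292: n_F = 0.708, n_D = 0.292, n_T = 1.
p_i = (n_i/n_T)·P. Kp = p_D / (p_F) = 0.412.

Kp = 0.412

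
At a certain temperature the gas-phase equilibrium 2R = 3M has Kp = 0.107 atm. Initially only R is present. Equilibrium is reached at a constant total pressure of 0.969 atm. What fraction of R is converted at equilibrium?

Basis: 1 mol R initially; let X = conversion of R. Extent ξ = 0.5X.
Mole table: n_R = 1 − X; n_M = 1.5X.
n_T = Σnᵢ = 1 + 0.5X.
Mole fractions y_i = n_i/n_T; Kp = p_M^3 / (p_R^2) with p_i = y_i·P.
This yields a degree-3 equation in X; solving on (0,1), X = 0.270.

X = 0.270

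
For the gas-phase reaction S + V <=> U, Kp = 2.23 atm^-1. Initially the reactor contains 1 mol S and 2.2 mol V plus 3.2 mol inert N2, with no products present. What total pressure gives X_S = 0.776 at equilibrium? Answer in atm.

P = 6.14 atm

Let X = conversion of S (basis 1 mol S); extent of reaction ξ = X.
Moles: n_S = 1 − X; n_V = 2.2 − X; n_U = X; n_I = 3.2 (inert).
Total moles n_T = 6.4 − X.
Kp = p_U / (p_S p_V) with p_i = (n_i/n_T)·P.
At X = 0.776: the mole-fraction product g(X) = Π y_i^ν_i = 13.68. Since Kp = g(X)·P^{-1}, P = (g/Kp)^(1/1) = (13.68/2.23)^(1/1) = 6.14 atm.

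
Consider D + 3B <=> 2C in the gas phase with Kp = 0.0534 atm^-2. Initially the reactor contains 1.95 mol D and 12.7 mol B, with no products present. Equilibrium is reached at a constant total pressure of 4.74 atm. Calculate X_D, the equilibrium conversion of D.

Take 1.95 mol D as basis and let X be its fractional conversion, so ξ = 1.95X.
Species balance: n_D = 1.95 − 1.95X; n_B = 12.7 − 5.85X; n_C = 3.9X.
n_T = Σnᵢ = 14.6 − 3.9X.
With p_i = (n_i/n_T)P, Kp = p_C^2 / (p_D p_B^3).
Equating to 0.0534 atm^-2 and solving on 0 < X < 1: X = 0.581.

X = 0.581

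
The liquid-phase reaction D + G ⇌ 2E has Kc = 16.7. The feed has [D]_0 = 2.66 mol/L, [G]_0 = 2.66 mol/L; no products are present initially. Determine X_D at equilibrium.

X = 0.671

Let X = conversion of D; extent ξ = 2.66·X mol/L.
Concentrations: [D] = 2.66 − 2.66X; [G] = 2.66 − 2.66X; [E] = 5.32X.
Kc = [E]^2 / ([D] [G]).
Equating to 16.7: the physical root is X = 0.671.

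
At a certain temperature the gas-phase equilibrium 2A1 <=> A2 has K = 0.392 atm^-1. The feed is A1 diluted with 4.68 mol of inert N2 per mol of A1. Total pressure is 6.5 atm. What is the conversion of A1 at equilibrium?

X = 0.369

Let X = conversion of A1 (basis 1 mol A1); extent of reaction ξ = 0.5X.
At extent ξ: n_A1 = 1 − X; n_A2 = 0.5X; n_I = 4.68 (inert).
n_T = Σnᵢ = 5.68 − 0.5X.
With p_i = (n_i/n_T)P, K = p_A2 / (p_A1^2).
Setting this equal to 0.392 atm^-1 and taking the physical root (0 < X < 1) gives X = 0.369.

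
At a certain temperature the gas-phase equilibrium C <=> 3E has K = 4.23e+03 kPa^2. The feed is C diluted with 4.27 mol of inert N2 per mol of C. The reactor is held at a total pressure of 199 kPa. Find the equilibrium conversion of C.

X = 0.438

Basis: 1 mol C initially; let X = conversion of C. Extent ξ = X.
At extent ξ: n_C = 1 − X; n_E = 3X; n_I = 4.27 (inert).
Total moles n_T = 5.27 + 2X.
With p_i = (n_i/n_T)P, K = p_E^3 / (p_C).
Substituting and setting equal to 4.23e+03 kPa^2 gives a polynomial in X; the root in (0,1) is X = 0.438.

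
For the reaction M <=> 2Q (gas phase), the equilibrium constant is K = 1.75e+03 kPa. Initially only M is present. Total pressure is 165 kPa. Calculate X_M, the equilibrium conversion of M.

Basis: 1 mol M initially; let X = conversion of M. Extent ξ = X.
Moles: n_M = 1 − X; n_Q = 2X.
Summing: n_T = 1 + X.
Mole fractions y_i = n_i/n_T; K = p_Q^2 / (p_M) with p_i = y_i·P.
This yields a degree-2 equation in X; solving on (0,1), X = 0.852.

X = 0.852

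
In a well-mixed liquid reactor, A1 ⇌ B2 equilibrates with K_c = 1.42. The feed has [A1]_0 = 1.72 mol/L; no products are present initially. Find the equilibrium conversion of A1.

X = 0.587

Let X = conversion of A1; extent ξ = 1.72·X mol/L.
Concentrations: [A1] = 1.72 − 1.72X; [B2] = 1.72X.
K_c = [B2] / ([A1]).
Solving K_c = 1.42 for X ∈ (0,1): X = 0.587.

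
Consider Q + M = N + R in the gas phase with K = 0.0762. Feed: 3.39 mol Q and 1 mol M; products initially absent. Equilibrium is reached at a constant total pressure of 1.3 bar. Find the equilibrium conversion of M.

X = 0.378

Let X = conversion of M (basis 1 mol M); extent of reaction ξ = X.
Mole table: n_Q = 3.39 − X; n_M = 1 − X; n_N = X; n_R = X.
Since Δν = 0, n_T = 4.39 throughout.
With p_i = (n_i/n_T)P, K = p_N p_R / (p_Q p_M).
Equating to 0.0762 and solving on 0 < X < 1: X = 0.378.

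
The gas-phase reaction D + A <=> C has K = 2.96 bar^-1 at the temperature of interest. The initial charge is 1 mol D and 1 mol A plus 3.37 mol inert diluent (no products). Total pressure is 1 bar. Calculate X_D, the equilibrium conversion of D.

X = 0.292

Basis: 1 mol D initially; let X = conversion of D. Extent ξ = X.
Moles: n_D = 1 − X; n_A = 1 − X; n_C = X; n_I = 3.37 (inert).
Total moles n_T = 5.37 − X.
Mole fractions y_i = n_i/n_T; K = p_C / (p_D p_A) with p_i = y_i·P.
Equating to 2.96 bar^-1 and solving on 0 < X < 1: X = 0.292.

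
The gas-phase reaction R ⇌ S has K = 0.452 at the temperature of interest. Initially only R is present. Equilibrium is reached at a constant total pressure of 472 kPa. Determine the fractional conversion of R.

Let X = conversion of R (basis 1 mol R); extent of reaction ξ = X.
Moles: n_R = 1 − X; n_S = X.
Total moles n_T = 1 (Δν = 0, constant).
y_i = n_i/n_T, p_i = y_i·P. K = p_S / (p_R).
Equating to 0.452 and solving on 0 < X < 1: X = 0.311.

X = 0.311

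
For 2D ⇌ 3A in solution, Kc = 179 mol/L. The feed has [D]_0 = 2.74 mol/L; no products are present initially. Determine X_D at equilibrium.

X = 0.829

Let X = conversion of D; extent ξ = 2.74X/2 mol/L.
Concentrations: [D] = 2.74 − 2.74X; [A] = 4.11X.
Kc = [A]^3 / ([D]^2).
This equals 179 at X = 0.829 (the root in 0 < X < 1).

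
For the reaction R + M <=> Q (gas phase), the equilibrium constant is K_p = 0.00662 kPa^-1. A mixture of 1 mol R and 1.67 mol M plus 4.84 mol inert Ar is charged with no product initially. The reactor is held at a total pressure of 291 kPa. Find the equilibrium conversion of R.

X = 0.271

Take 1 mol R as basis and let X be its fractional conversion, so ξ = X.
Species balance: n_R = 1 − X; n_M = 1.67 − X; n_Q = X; n_I = 4.84 (inert).
n_T = Σnᵢ = 7.51 − X.
Mole fractions y_i = n_i/n_T; K_p = p_Q / (p_R p_M) with p_i = y_i·P.
Setting this equal to 0.00662 kPa^-1 and taking the physical root (0 < X < 1) gives X = 0.271.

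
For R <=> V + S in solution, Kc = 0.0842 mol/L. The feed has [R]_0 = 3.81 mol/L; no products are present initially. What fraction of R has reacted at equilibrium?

X = 0.138

Let X = conversion of R; extent ξ = 3.81·X mol/L.
Concentrations: [R] = 3.81 − 3.81X; [V] = 3.81X; [S] = 3.81X.
Kc = [V] [S] / ([R]).
This equals 0.0842 at X = 0.138 (the root in 0 < X < 1).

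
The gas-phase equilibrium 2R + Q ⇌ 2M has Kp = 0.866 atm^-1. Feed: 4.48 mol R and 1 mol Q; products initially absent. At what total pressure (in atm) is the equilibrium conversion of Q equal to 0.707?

Basis: 1 mol Q initially; let X = conversion of Q. Extent ξ = X.
Species balance: n_R = 4.48 − 2X; n_Q = 1 − X; n_M = 2X.
Total moles n_T = 5.48 − X.
Kp = p_M^2 / (p_R^2 p_Q) with p_i = (n_i/n_T)·P.
At X = 0.707: the mole-fraction product g(X) = Π y_i^ν_i = 3.465. Since Kp = g(X)·P^{-1}, P = (g/Kp)^(1/1) = (3.465/0.866)^(1/1) = 4 atm.

P = 4 atm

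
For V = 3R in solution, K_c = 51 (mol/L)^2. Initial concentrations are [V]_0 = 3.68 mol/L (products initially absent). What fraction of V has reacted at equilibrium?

X = 0.430

Let X = conversion of V; extent ξ = 3.68·X mol/L.
Concentrations: [V] = 3.68 − 3.68X; [R] = 11X.
K_c = [R]^3 / ([V]).
Equating to 51 (mol/L)^2: the physical root is X = 0.430.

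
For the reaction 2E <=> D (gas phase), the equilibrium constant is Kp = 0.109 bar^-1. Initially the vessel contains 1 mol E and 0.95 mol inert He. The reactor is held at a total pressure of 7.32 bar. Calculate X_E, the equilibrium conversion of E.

X = 0.365

Let X = conversion of E (basis 1 mol E); extent of reaction ξ = 0.5X.
Species balance: n_E = 1 − X; n_D = 0.5X; n_I = 0.95 (inert).
Summing: n_T = 1.95 − 0.5X.
With p_i = (n_i/n_T)P, Kp = p_D / (p_E^2).
Substituting and setting equal to 0.109 bar^-1 gives a polynomial in X; the root in (0,1) is X = 0.365.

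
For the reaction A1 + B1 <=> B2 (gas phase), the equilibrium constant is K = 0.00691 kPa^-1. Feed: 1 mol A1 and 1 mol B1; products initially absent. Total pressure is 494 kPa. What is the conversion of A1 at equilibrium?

Basis: 1 mol A1 initially; let X = conversion of A1. Extent ξ = X.
Moles: n_A1 = 1 − X; n_B1 = 1 − X; n_B2 = X.
Total moles n_T = 2 − X.
Mole fractions y_i = n_i/n_T; K = p_B2 / (p_A1 p_B1) with p_i = y_i·P.
This yields a degree-2 equation in X; solving on (0,1), X = 0.524.

X = 0.524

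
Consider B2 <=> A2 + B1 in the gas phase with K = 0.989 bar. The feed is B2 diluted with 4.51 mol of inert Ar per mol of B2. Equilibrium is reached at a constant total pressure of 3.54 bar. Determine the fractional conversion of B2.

Take 1 mol B2 as basis and let X be its fractional conversion, so ξ = X.
Moles: n_B2 = 1 − X; n_A2 = X; n_B1 = X; n_I = 4.51 (inert).
Total moles n_T = 5.51 + X.
With p_i = (n_i/n_T)P, K = p_A2 p_B1 / (p_B2).
Setting this equal to 0.989 bar and taking the physical root (0 < X < 1) gives X = 0.710.

X = 0.710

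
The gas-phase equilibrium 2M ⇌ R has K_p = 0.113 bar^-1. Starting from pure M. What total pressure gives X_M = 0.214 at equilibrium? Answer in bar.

Let X = conversion of M (basis 1 mol M); extent of reaction ξ = 0.5X.
Mole table: n_M = 1 − X; n_R = 0.5X.
Summing: n_T = 1 − 0.5X.
K_p = p_R / (p_M^2) with p_i = (n_i/n_T)·P.
At X = 0.214: the mole-fraction product g(X) = Π y_i^ν_i = 0.1547. Since K_p = g(X)·P^{-1}, P = (g/K_p)^(1/1) = (0.1547/0.113)^(1/1) = 1.37 bar.

P = 1.37 bar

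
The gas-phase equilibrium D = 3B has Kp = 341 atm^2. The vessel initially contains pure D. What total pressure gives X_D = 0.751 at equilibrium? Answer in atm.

P = 6.82 atm

Let X = conversion of D (basis 1 mol D); extent of reaction ξ = X.
Species balance: n_D = 1 − X; n_B = 3X.
Summing: n_T = 1 + 2X.
Kp = p_B^3 / (p_D) with p_i = (n_i/n_T)·P.
At X = 0.751: the mole-fraction product g(X) = Π y_i^ν_i = 7.337. Since Kp = g(X)·P^{2}, P = (Kp/g)^(1/2) = (341/7.337)^(1/2) = 6.82 atm.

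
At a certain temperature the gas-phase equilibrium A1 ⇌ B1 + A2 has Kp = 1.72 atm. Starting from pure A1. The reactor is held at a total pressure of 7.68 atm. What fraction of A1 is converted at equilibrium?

Take 1 mol A1 as basis and let X be its fractional conversion, so ξ = X.
Mole table: n_A1 = 1 − X; n_B1 = X; n_A2 = X.
n_T = Σnᵢ = 1 + X.
With p_i = (n_i/n_T)P, Kp = p_B1 p_A2 / (p_A1).
Setting this equal to 1.72 atm and taking the physical root (0 < X < 1) gives X = 0.428.

X = 0.428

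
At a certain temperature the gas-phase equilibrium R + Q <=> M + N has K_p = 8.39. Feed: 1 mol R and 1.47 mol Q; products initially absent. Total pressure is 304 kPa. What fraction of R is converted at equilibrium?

Let X = conversion of R (basis 1 mol R); extent of reaction ξ = X.
Mole table: n_R = 1 − X; n_Q = 1.47 − X; n_M = X; n_N = X.
Since Δν = 0, n_T = 2.47 throughout.
With p_i = (n_i/n_T)P, K_p = p_M p_N / (p_R p_Q).
Equating to 8.39 and solving on 0 < X < 1: X = 0.857.

X = 0.857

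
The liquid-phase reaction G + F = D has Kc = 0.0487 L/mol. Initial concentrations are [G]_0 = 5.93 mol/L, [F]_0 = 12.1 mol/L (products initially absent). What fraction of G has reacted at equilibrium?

Let X = conversion of G; extent ξ = 5.93·X mol/L.
Concentrations: [G] = 5.93 − 5.93X; [F] = 12.1 − 5.93X; [D] = 5.93X.
Kc = [D] / ([G] [F]).
Solving Kc = 0.0487 for X ∈ (0,1): X = 0.331.

X = 0.331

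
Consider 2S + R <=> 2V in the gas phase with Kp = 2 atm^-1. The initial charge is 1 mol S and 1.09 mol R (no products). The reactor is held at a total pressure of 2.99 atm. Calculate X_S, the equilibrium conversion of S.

Let X = conversion of S (basis 1 mol S); extent of reaction ξ = 0.5X.
Species balance: n_S = 1 − X; n_R = 1.09 − 0.5X; n_V = X.
n_T = Σnᵢ = 2.09 − 0.5X.
With p_i = (n_i/n_T)P, Kp = p_V^2 / (p_S^2 p_R).
Setting this equal to 2 atm^-1 and taking the physical root (0 < X < 1) gives X = 0.618.

X = 0.618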